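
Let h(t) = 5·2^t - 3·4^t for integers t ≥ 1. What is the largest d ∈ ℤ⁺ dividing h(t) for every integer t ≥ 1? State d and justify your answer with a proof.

d = 2

Computing the first values: h(1) = -2 and h(2) = -28; gcd(-2, -28) = 2, so d ≤ 2.
We prove 2 | 5·2^t - 3·4^t for all t ≥ 1 by induction on t.
For the base case t = 1: h(1) = -2 = 2·(-1), so 2 | h(1).
Inductive step: assume the claim holds for t = p, i.e. 2 | h(p). Then
h(p+1) − 4·h(p) = (5·2^(p+1) - 3·4^(p+1)) − 4·(5·2^p - 3·4^p) = (5)·2^p·(2 − 4) = (-10)·2^p. Since 2 | h(p) by the inductive hypothesis, 2 | 4·h(p); and 2 | -10 since -10 = 2·-5. Therefore 2 | h(p+1).
Hence, by induction on t, the claim holds for every t ≥ 1.
Therefore the largest such d is 2.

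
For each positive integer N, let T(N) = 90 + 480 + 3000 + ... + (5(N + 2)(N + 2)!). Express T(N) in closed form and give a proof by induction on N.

We claim T(N) = 5(N + 3)! - 30 for all N ≥ 1.
When N = 1: T(1) = 90, and the closed form gives 90. They agree.
Inductive step: suppose the statement holds for some k ≥ 1, so T(k) = 5(k + 3)! - 30.
Then T(k+1) = T(k) + (5(k + 3)(k + 3)!) = (5(k + 3)! - 30) + (5(k + 3)(k + 3)!).
Simplifying, T(k+1) = 5((k+1) + 3)! - 30,
which is the closed form with N = k+1.
By induction, the statement is established for all N ≥ 1.

T(N) = 5(N + 3)! - 30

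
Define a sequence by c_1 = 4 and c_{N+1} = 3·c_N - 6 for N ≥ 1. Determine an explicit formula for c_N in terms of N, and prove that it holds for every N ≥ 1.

Computing the first terms: c_1 = 4, c_2 = 6, c_3 = 12. This suggests c_N = 3^(N - 1) + 3.
For the base case N = 1: the formula gives 4 = 4 = c_1.
Inductive step: suppose the statement holds for some p ≥ 1, so c_p = 3^(p - 1) + 3.
Then c_{p+1} = 3·c_p - 6 = 3·(3^(p - 1) + 3) - 6 = 3^p + 3 = 3^((p+1) - 1) + 3,
which is the claimed formula at N = p+1.
Hence, by induction on N, the claim holds for every N ≥ 1.

c_N = 3^(N - 1) + 3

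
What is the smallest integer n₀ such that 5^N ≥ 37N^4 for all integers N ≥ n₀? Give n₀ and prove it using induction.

n₀ = 8

At N = 7: 78125 < 88837, so the inequality fails and n₀ ≥ 8. We prove 5^N ≥ 37N^4 for all N ≥ 8.
Base case (N = 8): 5^N = 390625 and 37N^4 = 151552, so 390625 ≥ 151552.
Inductive step: assume the claim holds for N = r, so 5^r ≥ 37r^4.
Then 5^(r + 1) = 5·(5^r) ≥ 5·(37r^4).
Also, for r ≥ 8 we have 5·(37r^4) ≥ 37(r+1)^4, since 5 ≥ (1 + 1/r)^4 for all r ≥ 8.
Combining, 5^(r + 1) ≥ 37(r+1)^4.
By induction, the statement is established for all N ≥ 8.
Hence the smallest such n₀ is 8.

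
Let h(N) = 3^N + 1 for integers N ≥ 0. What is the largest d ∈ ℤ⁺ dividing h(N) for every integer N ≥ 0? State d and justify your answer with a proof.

d = 2

Computing the first values: h(0) = 2 and h(1) = 4; gcd(2, 4) = 2, so d ≤ 2.
We prove 2 | 3^N + 1 for all N ≥ 0 by induction on N.
Base step (N = 0): h(0) = 2 = 2·(1), so 2 | h(0).
Suppose the result is true for N = m, i.e. 2 | h(m). Then
h(m+1) = 3^(m+1) + 1 = 3·(3^m + 1) - 2 = 3·h(m) - 2. The first term is divisible by 2 by the inductive hypothesis, and -2 is divisible by 2. Hence 2 | h(m+1).
By induction, the statement is established for all N ≥ 0.
Therefore the largest such d is 2.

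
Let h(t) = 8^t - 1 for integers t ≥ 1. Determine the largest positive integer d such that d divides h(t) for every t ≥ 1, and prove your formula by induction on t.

Computing the first values: h(1) = 7 and h(2) = 63; gcd(7, 63) = 7, so d ≤ 7.
We prove 7 | 8^t - 1 for all t ≥ 1 by induction on t.
When t = 1: h(1) = 7 = 7·(1), so 7 | h(1).
Inductive step: suppose the statement holds for some i ≥ 1, i.e. 7 | h(i). Then
8^{i+1} − 1^{i+1} = 8·8^i − 1·1^i = 8·(8^i − 1^i) + (7)·1^i. The first term is divisible by 7 by the inductive hypothesis, and the second term (7)·1^i is divisible by 7 since 7 | 7. Hence 7 | h(i+1).
By induction, the statement is established for all t ≥ 1.
Therefore the largest such d is 7.

d = 7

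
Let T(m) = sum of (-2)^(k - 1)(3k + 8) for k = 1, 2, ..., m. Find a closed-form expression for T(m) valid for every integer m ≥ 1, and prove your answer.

T(m) = -(-2)^m(m + 3) + 3

We claim T(m) = -(-2)^m(m + 3) + 3 for all m ≥ 1.
Base step (m = 1): T(1) = 11, and the closed form gives 11. They agree.
Suppose the result is true for m = k, so T(k) = -(-2)^k(k + 3) + 3.
Then T(k+1) = T(k) + ((-2)^k(3k + 11)) = (-(-2)^k(k + 3) + 3) + ((-2)^k(3k + 11)).
Simplifying, T(k+1) = -(-2)^(k + 1)k - (-2)^(k + 3) + 3 = -(-2)^(k+1)((k+1) + 3) + 3,
which is the closed form with m = k+1.
By induction, the statement is established for all m ≥ 1.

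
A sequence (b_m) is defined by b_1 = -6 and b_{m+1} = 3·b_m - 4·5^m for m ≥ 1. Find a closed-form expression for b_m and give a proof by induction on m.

b_m = 4·3^(m - 1) - 2·5^m

Computing the first terms: b_1 = -6, b_2 = -38, b_3 = -214. This suggests b_m = 4·3^(m - 1) - 2·5^m.
Base step (m = 1): the formula gives -6 = -6 = b_1.
Inductive step: assume the claim holds for m = j, so b_j = 4·3^(j - 1) - 2·5^j.
Then b_{j+1} = 3·b_j - 4·5^j = 3·(4·3^(j - 1) - 2·5^j) - 4·5^j = 4·3^j - 2·5^(j + 1) = 4·3^((j+1) - 1) - 2·5^(j+1),
which is the claimed formula at m = j+1.
By the principle of mathematical induction, the result holds for all m ≥ 1.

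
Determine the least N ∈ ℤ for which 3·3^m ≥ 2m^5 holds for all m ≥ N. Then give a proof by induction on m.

N = 11

At m = 10: 177147 < 200000, so the inequality fails and N ≥ 11. We prove 3·3^m ≥ 2m^5 for all m ≥ 11.
When m = 11: 3·3^m = 531441 and 2m^5 = 322102, so 531441 ≥ 322102.
Inductive step: assume the claim holds for m = p, so 3·3^p ≥ 2p^5.
Then 3·3^(p + 1) = 3·(3·3^p) ≥ 3·(2p^5).
Also, for p ≥ 11 we have 3·(2p^5) ≥ 2(p+1)^5, since 3 ≥ (1 + 1/p)^5 for all p ≥ 11.
Combining, 3·3^(p + 1) ≥ 2(p+1)^5.
Hence, by induction on m, the claim holds for every m ≥ 11.
Hence the smallest such N is 11.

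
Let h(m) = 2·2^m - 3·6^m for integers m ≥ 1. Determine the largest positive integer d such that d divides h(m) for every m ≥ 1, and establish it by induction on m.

Computing the first values: h(1) = -14 and h(2) = -100; gcd(-14, -100) = 2, so d ≤ 2.
We prove 2 | 2·2^m - 3·6^m for all m ≥ 1 by induction on m.
For the base case m = 1: h(1) = -14 = 2·(-7), so 2 | h(1).
Suppose the result is true for m = k, i.e. 2 | h(k). Then
h(k+1) − 6·h(k) = (2·2^(k+1) - 3·6^(k+1)) − 6·(2·2^k - 3·6^k) = (2)·2^k·(2 − 6) = (-8)·2^k. Since 2 | h(k) by the inductive hypothesis, 2 | 6·h(k); and 2 | -8 since -8 = 2·-4. Therefore 2 | h(k+1).
This completes the induction.
Therefore the largest such d is 2.

d = 2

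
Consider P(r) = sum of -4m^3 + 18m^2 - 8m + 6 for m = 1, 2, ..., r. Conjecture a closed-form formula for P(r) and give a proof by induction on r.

P(r) = -r(r - 5)(r^2 + r + 1)

We claim P(r) = -r(r - 5)(r^2 + r + 1) for all r ≥ 1.
Base step (r = 1): P(1) = 12, and the closed form gives 12. They agree.
Suppose the result is true for r = m, so P(m) = m(-m^3 + 4m^2 + 4m + 5).
Then P(m+1) = P(m) + (-4m^3 + 6m^2 + 16m + 12) = (m(-m^3 + 4m^2 + 4m + 5)) + (-4m^3 + 6m^2 + 16m + 12).
Simplifying, P(m+1) = -(m - 4)(m + 1)(m^2 + 3m + 3) = -(m+1)((m+1) - 5)((m+1)^2 + (m+1) + 1),
which is the closed form with r = m+1.
By the principle of mathematical induction, the result holds for all r ≥ 1.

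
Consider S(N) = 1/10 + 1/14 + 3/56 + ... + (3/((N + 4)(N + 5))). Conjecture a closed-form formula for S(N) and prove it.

We claim S(N) = 3N/(5(N + 5)) for all N ≥ 1.
Base case (N = 1): S(1) = 1/10, and the closed form gives 1/10. They agree.
Inductive step: assume the claim holds for N = p, so S(p) = 3p/(5(p + 5)).
Then S(p+1) = S(p) + (3/((p + 5)(p + 6))) = (3p/(5(p + 5))) + (3/((p + 5)(p + 6))).
Simplifying, S(p+1) = 3(p + 1)/(5(p + 6)) = 3(p+1)/(5((p+1) + 5)),
which is the closed form with N = p+1.
Hence, by induction on N, the claim holds for every N ≥ 1.

S(N) = 3N/(5(N + 5))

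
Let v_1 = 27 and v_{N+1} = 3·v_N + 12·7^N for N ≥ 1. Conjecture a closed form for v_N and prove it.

v_N = 2·3^N + 3·7^N

Computing the first terms: v_1 = 27, v_2 = 165, v_3 = 1083. This suggests v_N = 2·3^N + 3·7^N.
Base step (N = 1): the formula gives 27 = 27 = v_1.
Suppose the result is true for N = j, so v_j = 2·3^j + 3·7^j.
Then v_{j+1} = 3·v_j + 12·7^j = 3·(2·3^j + 3·7^j) + 12·7^j = 2·3^(j + 1) + 3·7^(j + 1),
which is the claimed formula at N = j+1.
By induction, the statement is established for all N ≥ 1.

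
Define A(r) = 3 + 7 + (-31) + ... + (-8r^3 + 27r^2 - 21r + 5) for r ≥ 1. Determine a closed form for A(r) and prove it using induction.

We claim A(r) = -r(2r + 1)(r^2 - 3r + 1) for all r ≥ 1.
When r = 1: A(1) = 3, and the closed form gives 3. They agree.
Suppose the result is true for r = k, so A(k) = k(-2k^3 + 5k^2 + k - 1).
Then A(k+1) = A(k) + (-8k^3 + 3k^2 + 9k + 3) = (k(-2k^3 + 5k^2 + k - 1)) + (-8k^3 + 3k^2 + 9k + 3).
Simplifying, A(k+1) = -(k + 1)(2k + 3)(k^2 - k - 1) = -(k+1)(2(k+1) + 1)((k+1)^2 - 3(k+1) + 1),
which is the closed form with r = k+1.
By the principle of mathematical induction, the result holds for all r ≥ 1.

A(r) = -r(2r + 1)(r^2 - 3r + 1)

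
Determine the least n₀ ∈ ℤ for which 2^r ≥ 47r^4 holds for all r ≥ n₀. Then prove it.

At r = 23: 8388608 < 13152527, so the inequality fails and n₀ ≥ 24. We prove 2^r ≥ 47r^4 for all r ≥ 24.
Base case (r = 24): 2^r = 16777216 and 47r^4 = 15593472, so 16777216 ≥ 15593472.
Inductive step: suppose the statement holds for some i ≥ 24, so 2^i ≥ 47i^4.
Then 2^(i + 1) = 2·(2^i) ≥ 2·(47i^4).
Also, for i ≥ 24 we have 2·(47i^4) ≥ 47(i+1)^4, since 2 ≥ (1 + 1/i)^4 for all i ≥ 24.
Combining, 2^(i + 1) ≥ 47(i+1)^4.
Hence, by induction on r, the claim holds for every r ≥ 24.
Hence the smallest such n₀ is 24.

n₀ = 24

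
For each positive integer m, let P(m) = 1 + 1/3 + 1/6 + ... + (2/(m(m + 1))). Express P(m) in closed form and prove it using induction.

We claim P(m) = 2m/(m + 1) for all m ≥ 1.
When m = 1: P(1) = 1, and the closed form gives 1. They agree.
Inductive step: suppose the statement holds for some r ≥ 1, so P(r) = 2r/(r + 1).
Then P(r+1) = P(r) + (2/((r + 1)(r + 2))) = (2r/(r + 1)) + (2/((r + 1)(r + 2))).
Simplifying, P(r+1) = 2(r + 1)/(r + 2) = 2(r+1)/((r+1) + 1),
which is the closed form with m = r+1.
By the principle of mathematical induction, the result holds for all m ≥ 1.

P(m) = 2m/(m + 1)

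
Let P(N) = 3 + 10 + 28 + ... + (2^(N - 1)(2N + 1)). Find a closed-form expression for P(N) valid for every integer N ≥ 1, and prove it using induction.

We claim P(N) = 2^N(2N - 1) + 1 for all N ≥ 1.
When N = 1: P(1) = 3, and the closed form gives 3. They agree.
Suppose the result is true for N = i, so P(i) = 2^i(2i - 1) + 1.
Then P(i+1) = P(i) + (2^i(2i + 3)) = (2^i(2i - 1) + 1) + (2^i(2i + 3)).
Simplifying, P(i+1) = 2^(i + 1) + 2^(i + 2)i + 1 = 2^(i+1)(2(i+1) - 1) + 1,
which is the closed form with N = i+1.
Hence, by induction on N, the claim holds for every N ≥ 1.

P(N) = 2^N(2N - 1) + 1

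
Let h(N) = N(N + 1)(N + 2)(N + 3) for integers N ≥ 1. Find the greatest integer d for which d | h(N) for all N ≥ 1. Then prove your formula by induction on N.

Computing the first values: h(1) = 24 and h(2) = 120; gcd(24, 120) = 24, so d ≤ 24.
We prove 24 | N(N + 1)(N + 2)(N + 3) for all N ≥ 1 by induction on N.
Base step (N = 1): h(1) = 24 = 24·(1), so 24 | h(1).
Inductive step: suppose the statement holds for some m ≥ 1, i.e. 24 | h(m). Then
h(m+1) − h(m) = (m+1)·(m+2)·(m+3)·(m+4) − m·(m+1)·(m+2)·(m+3) = (m+1)·(m+2)·(m+3)·[(m+4) − m] = 4·(m+1)·(m+2)·(m+3). The product of 3 consecutive integers is divisible by (3)! = 6, so h(m+1) − h(m) is divisible by 4·6 = 24. By the inductive hypothesis 24 | h(m), hence 24 | h(m+1).
By induction, the statement is established for all N ≥ 1.
Therefore the largest such d is 24.

d = 24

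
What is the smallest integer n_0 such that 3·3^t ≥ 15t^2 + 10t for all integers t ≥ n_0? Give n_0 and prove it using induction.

n_0 = 5

At t = 4: 243 < 280, so the inequality fails and n_0 ≥ 5. We prove 3·3^t ≥ 15t^2 + 10t for all t ≥ 5.
Base case (t = 5): 3·3^t = 729 and 15t^2 + 10t = 425, so 729 ≥ 425.
For the inductive step, assume it holds for an arbitrary m ≥ 5, so 3·3^m ≥ 15m^2 + 10m.
Then 3·3^(m + 1) = 3·(3·3^m) ≥ 3·(15m^2 + 10m).
Also, for m ≥ 5 we have 3·(15m^2 + 10m) ≥ 15(m+1)^2 + 10(m+1), since 3·(15m^2 + 10m) − (15(m+1)^2 + 10(m+1)) = 30m^2 - 10m - 25, which is nonnegative for all m ≥ 5.
Combining, 3·3^(m + 1) ≥ 15(m+1)^2 + 10(m+1).
By induction, the statement is established for all t ≥ 5.
Hence the smallest such n_0 is 5.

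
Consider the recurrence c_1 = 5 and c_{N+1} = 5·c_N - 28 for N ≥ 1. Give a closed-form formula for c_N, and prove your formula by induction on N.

c_N = -2·5^(N - 1) + 7

Computing the first terms: c_1 = 5, c_2 = -3, c_3 = -43. This suggests c_N = -2·5^(N - 1) + 7.
Base case (N = 1): the formula gives 5 = 5 = c_1.
Inductive step: suppose the statement holds for some j ≥ 1, so c_j = -2·5^(j - 1) + 7.
Then c_{j+1} = 5·c_j - 28 = 5·(-2·5^(j - 1) + 7) - 28 = -2·5^j + 7 = -2·5^((j+1) - 1) + 7,
which is the claimed formula at N = j+1.
Hence, by induction on N, the claim holds for every N ≥ 1.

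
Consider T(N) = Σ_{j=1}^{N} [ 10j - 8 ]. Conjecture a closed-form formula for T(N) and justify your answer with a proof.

T(N) = N(5N - 3)

We claim T(N) = N(5N - 3) for all N ≥ 1.
Base case (N = 1): T(1) = 2, and the closed form gives 2. They agree.
For the inductive step, assume it holds for an arbitrary j ≥ 1, so T(j) = j(5j - 3).
Then T(j+1) = T(j) + (10j + 2) = (j(5j - 3)) + (10j + 2).
Simplifying, T(j+1) = (j + 1)(5j + 2) = (j+1)(5(j+1) - 3),
which is the closed form with N = j+1.
By induction, the statement is established for all N ≥ 1.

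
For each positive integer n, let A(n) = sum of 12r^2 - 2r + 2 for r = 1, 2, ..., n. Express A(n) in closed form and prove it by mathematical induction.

A(n) = n(4n^2 + 5n + 3)

We claim A(n) = n(4n^2 + 5n + 3) for all n ≥ 1.
When n = 1: A(1) = 12, and the closed form gives 12. They agree.
Inductive step: assume the claim holds for n = r, so A(r) = r(4r^2 + 5r + 3).
Then A(r+1) = A(r) + (-2r + 12(r + 1)^2) = (r(4r^2 + 5r + 3)) + (-2r + 12(r + 1)^2).
Simplifying, A(r+1) = (r + 1)(4r^2 + 13r + 12) = (r+1)(4(r+1)^2 + 5(r+1) + 3),
which is the closed form with n = r+1.
This completes the induction.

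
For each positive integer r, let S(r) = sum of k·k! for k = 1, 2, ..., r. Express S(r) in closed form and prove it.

We claim S(r) = (r + 1)! - 1 for all r ≥ 1.
For the base case r = 1: S(1) = 1, and the closed form gives 1. They agree.
Inductive step: suppose the statement holds for some k ≥ 1, so S(k) = (k + 1)! - 1.
Then S(k+1) = S(k) + ((k + 1)(k + 1)!) = ((k + 1)! - 1) + ((k + 1)(k + 1)!).
Simplifying, S(k+1) = ((k+1) + 1)! - 1,
which is the closed form with r = k+1.
By induction, the statement is established for all r ≥ 1.

S(r) = (r + 1)! - 1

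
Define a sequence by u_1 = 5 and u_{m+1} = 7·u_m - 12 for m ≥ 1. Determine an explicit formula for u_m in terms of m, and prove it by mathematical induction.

Computing the first terms: u_1 = 5, u_2 = 23, u_3 = 149. This suggests u_m = 3·7^(m - 1) + 2.
For the base case m = 1: the formula gives 5 = 5 = u_1.
For the inductive step, assume it holds for an arbitrary p ≥ 1, so u_p = 3·7^(p - 1) + 2.
Then u_{p+1} = 7·u_p - 12 = 7·(3·7^(p - 1) + 2) - 12 = 3·7^p + 2 = 3·7^((p+1) - 1) + 2,
which is the claimed formula at m = p+1.
This completes the induction.

u_m = 3·7^(m - 1) + 2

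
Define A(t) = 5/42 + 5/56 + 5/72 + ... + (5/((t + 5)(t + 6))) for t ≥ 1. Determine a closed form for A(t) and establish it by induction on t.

A(t) = 5t/(6(t + 6))

We claim A(t) = 5t/(6(t + 6)) for all t ≥ 1.
Base case (t = 1): A(1) = 5/42, and the closed form gives 5/42. They agree.
Inductive step: assume the claim holds for t = m, so A(m) = 5m/(6(m + 6)).
Then A(m+1) = A(m) + (5/((m + 6)(m + 7))) = (5m/(6(m + 6))) + (5/((m + 6)(m + 7))).
Simplifying, A(m+1) = 5(m + 1)/(6(m + 7)) = 5(m+1)/(6((m+1) + 6)),
which is the closed form with t = m+1.
By induction, the statement is established for all t ≥ 1.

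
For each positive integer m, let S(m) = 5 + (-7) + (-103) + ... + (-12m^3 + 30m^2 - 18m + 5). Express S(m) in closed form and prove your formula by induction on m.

S(m) = -m(3m^3 - 4m^2 - 3m - 1)

We claim S(m) = -m(3m^3 - 4m^2 - 3m - 1) for all m ≥ 1.
Base step (m = 1): S(1) = 5, and the closed form gives 5. They agree.
Inductive step: suppose the statement holds for some r ≥ 1, so S(r) = r(-3r^3 + 4r^2 + 3r + 1).
Then S(r+1) = S(r) + (-12r^3 - 6r^2 + 6r + 5) = (r(-3r^3 + 4r^2 + 3r + 1)) + (-12r^3 - 6r^2 + 6r + 5).
Simplifying, S(r+1) = -(r + 1)(3r^3 + 5r^2 - 2r - 5) = -(r+1)(3(r+1)^3 - 4(r+1)^2 - 3(r+1) - 1),
which is the closed form with m = r+1.
Hence, by induction on m, the claim holds for every m ≥ 1.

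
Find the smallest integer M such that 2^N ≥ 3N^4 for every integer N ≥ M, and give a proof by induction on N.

At N = 18: 262144 < 314928, so the inequality fails and M ≥ 19. We prove 2^N ≥ 3N^4 for all N ≥ 19.
Base step (N = 19): 2^N = 524288 and 3N^4 = 390963, so 524288 ≥ 390963.
Inductive step: suppose the statement holds for some i ≥ 19, so 2^i ≥ 3i^4.
Then 2^(i + 1) = 2·(2^i) ≥ 2·(3i^4).
Also, for i ≥ 19 we have 2·(3i^4) ≥ 3(i+1)^4, since 2 ≥ (1 + 1/i)^4 for all i ≥ 19.
Combining, 2^(i + 1) ≥ 3(i+1)^4.
Hence, by induction on N, the claim holds for every N ≥ 19.
Hence the smallest such M is 19.

M = 19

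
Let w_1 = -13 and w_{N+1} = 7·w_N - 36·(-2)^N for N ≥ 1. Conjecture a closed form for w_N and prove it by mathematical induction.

Computing the first terms: w_1 = -13, w_2 = -19, w_3 = -277. This suggests w_N = (-2)^(N + 2) - 5·7^(N - 1).
Base step (N = 1): the formula gives -13 = -13 = w_1.
Inductive step: assume the claim holds for N = p, so w_p = (-2)^(p + 2) - 5·7^(p - 1).
Then w_{p+1} = 7·w_p - 36·(-2)^p = 7·((-2)^(p + 2) - 5·7^(p - 1)) - 36·(-2)^p = (-2)^(p + 3) - 5·7^p = (-2)^((p+1) + 2) - 5·7^((p+1) - 1),
which is the claimed formula at N = p+1.
This completes the induction.

w_N = (-2)^(N + 2) - 5·7^(N - 1)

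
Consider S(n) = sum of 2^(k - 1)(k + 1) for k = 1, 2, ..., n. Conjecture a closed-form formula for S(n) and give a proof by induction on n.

We claim S(n) = 2^n·n for all n ≥ 1.
When n = 1: S(1) = 2, and the closed form gives 2. They agree.
Suppose the result is true for n = k, so S(k) = 2^k·k.
Then S(k+1) = S(k) + (2^k(k + 2)) = (2^k·k) + (2^k(k + 2)).
Simplifying, S(k+1) = 2^(k + 1)(k + 1) = 2^(k+1)·(k+1),
which is the closed form with n = k+1.
By the principle of mathematical induction, the result holds for all n ≥ 1.

S(n) = 2^n·n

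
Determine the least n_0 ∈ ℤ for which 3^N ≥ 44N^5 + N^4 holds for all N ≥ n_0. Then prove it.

At N = 16: 43046721 < 46202880, so the inequality fails and n_0 ≥ 17. We prove 3^N ≥ 44N^5 + N^4 for all N ≥ 17.
When N = 17: 3^N = 129140163 and 44N^5 + N^4 = 62557229, so 129140163 ≥ 62557229.
Inductive step: suppose the statement holds for some p ≥ 17, so 3^p ≥ 44p^5 + p^4.
Then 3^(p + 1) = 3·(3^p) ≥ 3·(44p^5 + p^4).
Also, for p ≥ 17 we have 3·(44p^5 + p^4) ≥ 44(p+1)^5 + (p+1)^4, since 3·(44p^5 + p^4) − (44(p+1)^5 + (p+1)^4) = 88p^5 - 218p^4 - 444p^3 - 446p^2 - 224p - 45, which is nonnegative for all p ≥ 17.
Combining, 3^(p + 1) ≥ 44(p+1)^5 + (p+1)^4.
This completes the induction.
Hence the smallest such n_0 is 17.

n_0 = 17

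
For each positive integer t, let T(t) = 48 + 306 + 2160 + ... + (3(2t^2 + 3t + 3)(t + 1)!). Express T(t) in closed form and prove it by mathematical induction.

T(t) = (6t + 3)(t + 2)! - 6

We claim T(t) = (6t + 3)(t + 2)! - 6 for all t ≥ 1.
When t = 1: T(1) = 48, and the closed form gives 48. They agree.
Inductive step: assume the claim holds for t = m, so T(m) = (6m + 3)(m + 2)! - 6.
Then T(m+1) = T(m) + (3(2m^2 + 7m + 8)(m + 2)!) = ((6m + 3)(m + 2)! - 6) + (3(2m^2 + 7m + 8)(m + 2)!).
Simplifying, T(m+1) = (6(m+1) + 3)((m+1) + 2)! - 6,
which is the closed form with t = m+1.
This completes the induction.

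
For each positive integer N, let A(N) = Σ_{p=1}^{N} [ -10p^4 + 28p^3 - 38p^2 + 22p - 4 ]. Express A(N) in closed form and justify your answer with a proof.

We claim A(N) = -N(2N^4 - 2N^3 + 2N^2 + N - 1) for all N ≥ 1.
When N = 1: A(1) = -2, and the closed form gives -2. They agree.
Inductive step: assume the claim holds for N = p, so A(p) = p(-2p^4 + 2p^3 - 2p^2 - p + 1).
Then A(p+1) = A(p) + (-10p^4 - 12p^3 - 14p^2 - 10p - 2) = (p(-2p^4 + 2p^3 - 2p^2 - p + 1)) + (-10p^4 - 12p^3 - 14p^2 - 10p - 2).
Simplifying, A(p+1) = -(p + 1)(2p^4 + 6p^3 + 8p^2 + 7p + 2) = -(p+1)(2(p+1)^4 - 2(p+1)^3 + 2(p+1)^2 + (p+1) - 1),
which is the closed form with N = p+1.
By induction, the statement is established for all N ≥ 1.

A(N) = -N(2N^4 - 2N^3 + 2N^2 + N - 1)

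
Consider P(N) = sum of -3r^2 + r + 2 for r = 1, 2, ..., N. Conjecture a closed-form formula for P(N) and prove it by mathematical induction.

We claim P(N) = -N(N - 1)(N + 2) for all N ≥ 1.
When N = 1: P(1) = 0, and the closed form gives 0. They agree.
Suppose the result is true for N = r, so P(r) = r(-r^2 - r + 2).
Then P(r+1) = P(r) + (r(-3r - 5)) = (r(-r^2 - r + 2)) + (r(-3r - 5)).
Simplifying, P(r+1) = -r(r + 1)(r + 3) = -(r+1)((r+1) - 1)((r+1) + 2),
which is the closed form with N = r+1.
Hence, by induction on N, the claim holds for every N ≥ 1.

P(N) = -N(N - 1)(N + 2)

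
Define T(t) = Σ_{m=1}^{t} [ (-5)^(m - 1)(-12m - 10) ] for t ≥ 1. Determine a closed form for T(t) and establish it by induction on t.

T(t) = 2(-5)^t(t + 1) - 2

We claim T(t) = 2(-5)^t(t + 1) - 2 for all t ≥ 1.
When t = 1: T(1) = -22, and the closed form gives -22. They agree.
Suppose the result is true for t = m, so T(m) = 2(-5)^m(m + 1) - 2.
Then T(m+1) = T(m) + ((-5)^m(-12m - 22)) = (2(-5)^m(m + 1) - 2) + ((-5)^m(-12m - 22)).
Simplifying, T(m+1) = -10(-5)^m·m - 20(-5)^m - 2 = 2(-5)^(m+1)((m+1) + 1) - 2,
which is the closed form with t = m+1.
This completes the induction.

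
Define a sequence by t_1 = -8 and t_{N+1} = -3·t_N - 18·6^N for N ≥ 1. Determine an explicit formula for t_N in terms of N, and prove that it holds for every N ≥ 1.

Computing the first terms: t_1 = -8, t_2 = -84, t_3 = -396. This suggests t_N = 4(-3)^(N - 1) - 2·6^N.
When N = 1: the formula gives -8 = -8 = t_1.
Inductive step: suppose the statement holds for some k ≥ 1, so t_k = 4(-3)^(k - 1) - 2·6^k.
Then t_{k+1} = -3·t_k - 18·6^k = -3·(4(-3)^(k - 1) - 2·6^k) - 18·6^k = 4(-3)^k - 2·6^(k + 1) = 4(-3)^((k+1) - 1) - 2·6^(k+1),
which is the claimed formula at N = k+1.
By induction, the statement is established for all N ≥ 1.

t_N = 4(-3)^(N - 1) - 2·6^N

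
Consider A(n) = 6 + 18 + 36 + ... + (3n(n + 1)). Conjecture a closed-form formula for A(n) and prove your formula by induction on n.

We claim A(n) = n(n + 1)(n + 2) for all n ≥ 1.
For the base case n = 1: A(1) = 6, and the closed form gives 6. They agree.
Suppose the result is true for n = m, so A(m) = m(m^2 + 3m + 2).
Then A(m+1) = A(m) + (3(m + 1)(m + 2)) = (m(m^2 + 3m + 2)) + (3(m + 1)(m + 2)).
Simplifying, A(m+1) = (m + 1)(m + 2)(m + 3) = (m+1)((m+1) + 1)((m+1) + 2),
which is the closed form with n = m+1.
By induction, the statement is established for all n ≥ 1.

A(n) = n(n + 1)(n + 2)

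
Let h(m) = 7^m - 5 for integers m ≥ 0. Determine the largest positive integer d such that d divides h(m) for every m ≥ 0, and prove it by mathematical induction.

d = 2

Computing the first values: h(0) = -4 and h(1) = 2; gcd(-4, 2) = 2, so d ≤ 2.
We prove 2 | 7^m - 5 for all m ≥ 0 by induction on m.
When m = 0: h(0) = -4 = 2·(-2), so 2 | h(0).
Inductive step: suppose the statement holds for some k ≥ 0, i.e. 2 | h(k). Then
h(k+1) = 7^(k+1) - 5 = 7·(7^k - 5) + 30 = 7·h(k) + 30. The first term is divisible by 2 by the inductive hypothesis, and 30 is divisible by 2. Hence 2 | h(k+1).
By induction, the statement is established for all m ≥ 0.
Therefore the largest such d is 2.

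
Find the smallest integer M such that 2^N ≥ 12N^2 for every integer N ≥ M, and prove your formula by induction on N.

At N = 10: 1024 < 1200, so the inequality fails and M ≥ 11. We prove 2^N ≥ 12N^2 for all N ≥ 11.
Base case (N = 11): 2^N = 2048 and 12N^2 = 1452, so 2048 ≥ 1452.
Inductive step: suppose the statement holds for some r ≥ 11, so 2^r ≥ 12r^2.
Then 2^(r + 1) = 2·(2^r) ≥ 2·(12r^2).
Also, for r ≥ 11 we have 2·(12r^2) ≥ 12(r+1)^2, since 2 ≥ (1 + 1/r)^2 for all r ≥ 11.
Combining, 2^(r + 1) ≥ 12(r+1)^2.
This completes the induction.
Hence the smallest such M is 11.

M = 11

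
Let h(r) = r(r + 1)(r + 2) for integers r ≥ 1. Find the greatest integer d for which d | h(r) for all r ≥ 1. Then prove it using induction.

d = 6

Computing the first values: h(1) = 6 and h(2) = 24; gcd(6, 24) = 6, so d ≤ 6.
We prove 6 | r(r + 1)(r + 2) for all r ≥ 1 by induction on r.
For the base case r = 1: h(1) = 6 = 6·(1), so 6 | h(1).
For the inductive step, assume it holds for an arbitrary i ≥ 1, i.e. 6 | h(i). Then
h(i+1) − h(i) = (i+1)·(i+2)·(i+3) − i·(i+1)·(i+2) = (i+1)·(i+2)·[(i+3) − i] = 3·(i+1)·(i+2). The product of 2 consecutive integers is divisible by (2)! = 2, so h(i+1) − h(i) is divisible by 3·2 = 6. By the inductive hypothesis 6 | h(i), hence 6 | h(i+1).
By induction, the statement is established for all r ≥ 1.
Therefore the largest such d is 6.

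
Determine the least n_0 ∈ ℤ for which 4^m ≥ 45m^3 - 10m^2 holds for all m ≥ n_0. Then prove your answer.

n_0 = 7

At m = 6: 4096 < 9360, so the inequality fails and n_0 ≥ 7. We prove 4^m ≥ 45m^3 - 10m^2 for all m ≥ 7.
Base case (m = 7): 4^m = 16384 and 45m^3 - 10m^2 = 14945, so 16384 ≥ 14945.
Inductive step: assume the claim holds for m = r, so 4^r ≥ 45r^3 - 10r^2.
Then 4^(r + 1) = 4·(4^r) ≥ 4·(45r^3 - 10r^2).
Also, for r ≥ 7 we have 4·(45r^3 - 10r^2) ≥ 45(r+1)^3 - 10(r+1)^2, since 4·(45r^3 - 10r^2) − (45(r+1)^3 - 10(r+1)^2) = 135r^3 - 165r^2 - 115r - 35, which is nonnegative for all r ≥ 7.
Combining, 4^(r + 1) ≥ 45(r+1)^3 - 10(r+1)^2.
This completes the induction.
Hence the smallest such n_0 is 7.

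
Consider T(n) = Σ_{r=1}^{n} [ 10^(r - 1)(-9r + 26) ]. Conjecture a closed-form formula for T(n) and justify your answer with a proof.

T(n) = 10^n(-n + 3) - 3

We claim T(n) = 10^n(-n + 3) - 3 for all n ≥ 1.
Base step (n = 1): T(1) = 17, and the closed form gives 17. They agree.
Inductive step: assume the claim holds for n = r, so T(r) = 10^r(-r + 3) - 3.
Then T(r+1) = T(r) + (10^r(-9r + 17)) = (10^r(-r + 3) - 3) + (10^r(-9r + 17)).
Simplifying, T(r+1) = -10·10^r·r + 20·10^r - 3 = 10^(r+1)(-(r+1) + 3) - 3,
which is the closed form with n = r+1.
This completes the induction.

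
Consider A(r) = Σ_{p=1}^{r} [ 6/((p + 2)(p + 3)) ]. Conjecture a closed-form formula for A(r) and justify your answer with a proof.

We claim A(r) = 2r/(r + 3) for all r ≥ 1.
When r = 1: A(1) = 1/2, and the closed form gives 1/2. They agree.
For the inductive step, assume it holds for an arbitrary p ≥ 1, so A(p) = 2p/(p + 3).
Then A(p+1) = A(p) + (6/((p + 3)(p + 4))) = (2p/(p + 3)) + (6/((p + 3)(p + 4))).
Simplifying, A(p+1) = 2(p + 1)/(p + 4) = 2(p+1)/((p+1) + 3),
which is the closed form with r = p+1.
By induction, the statement is established for all r ≥ 1.

A(r) = 2r/(r + 3)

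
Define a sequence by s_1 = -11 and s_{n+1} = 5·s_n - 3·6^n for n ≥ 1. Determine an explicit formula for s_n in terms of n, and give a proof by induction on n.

Computing the first terms: s_1 = -11, s_2 = -73, s_3 = -473. This suggests s_n = 7·5^(n - 1) - 3·6^n.
For the base case n = 1: the formula gives -11 = -11 = s_1.
Suppose the result is true for n = j, so s_j = 7·5^(j - 1) - 3·6^j.
Then s_{j+1} = 5·s_j - 3·6^j = 5·(7·5^(j - 1) - 3·6^j) - 3·6^j = 7·5^j - 3·6^(j + 1) = 7·5^((j+1) - 1) - 3·6^(j+1),
which is the claimed formula at n = j+1.
By induction, the statement is established for all n ≥ 1.

s_n = 7·5^(n - 1) - 3·6^n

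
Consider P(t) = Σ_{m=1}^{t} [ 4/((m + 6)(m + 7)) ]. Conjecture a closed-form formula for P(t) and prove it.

P(t) = 4t/(7(t + 7))

We claim P(t) = 4t/(7(t + 7)) for all t ≥ 1.
For the base case t = 1: P(1) = 1/14, and the closed form gives 1/14. They agree.
Suppose the result is true for t = m, so P(m) = 4m/(7(m + 7)).
Then P(m+1) = P(m) + (4/((m + 7)(m + 8))) = (4m/(7(m + 7))) + (4/((m + 7)(m + 8))).
Simplifying, P(m+1) = 4(m + 1)/(7(m + 8)) = 4(m+1)/(7((m+1) + 7)),
which is the closed form with t = m+1.
By the principle of mathematical induction, the result holds for all t ≥ 1.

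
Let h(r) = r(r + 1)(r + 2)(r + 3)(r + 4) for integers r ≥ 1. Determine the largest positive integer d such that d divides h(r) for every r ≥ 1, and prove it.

Computing the first values: h(1) = 120 and h(2) = 720; gcd(120, 720) = 120, so d ≤ 120.
We prove 120 | r(r + 1)(r + 2)(r + 3)(r + 4) for all r ≥ 1 by induction on r.
Base case (r = 1): h(1) = 120 = 120·(1), so 120 | h(1).
Suppose the result is true for r = i, i.e. 120 | h(i). Then
h(i+1) − h(i) = (i+1)·(i+2)·(i+3)·(i+4)·(i+5) − i·(i+1)·(i+2)·(i+3)·(i+4) = (i+1)·(i+2)·(i+3)·(i+4)·[(i+5) − i] = 5·(i+1)·(i+2)·(i+3)·(i+4). The product of 4 consecutive integers is divisible by (4)! = 24, so h(i+1) − h(i) is divisible by 5·24 = 120. By the inductive hypothesis 120 | h(i), hence 120 | h(i+1).
Hence, by induction on r, the claim holds for every r ≥ 1.
Therefore the largest such d is 120.

d = 120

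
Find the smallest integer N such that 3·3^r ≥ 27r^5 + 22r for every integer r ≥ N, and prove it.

N = 15

At r = 14: 14348907 < 14521556, so the inequality fails and N ≥ 15. We prove 3·3^r ≥ 27r^5 + 22r for all r ≥ 15.
For the base case r = 15: 3·3^r = 43046721 and 27r^5 + 22r = 20503455, so 43046721 ≥ 20503455.
For the inductive step, assume it holds for an arbitrary k ≥ 15, so 3·3^k ≥ 27k^5 + 22k.
Then 3·3^(k + 1) = 3·(3·3^k) ≥ 3·(27k^5 + 22k).
Also, for k ≥ 15 we have 3·(27k^5 + 22k) ≥ 27(k+1)^5 + 22(k+1), since 3·(27k^5 + 22k) − (27(k+1)^5 + 22(k+1)) = 54k^5 - 135k^4 - 270k^3 - 270k^2 - 91k - 49, which is nonnegative for all k ≥ 15.
Combining, 3·3^(k + 1) ≥ 27(k+1)^5 + 22(k+1).
Hence, by induction on r, the claim holds for every r ≥ 15.
Hence the smallest such N is 15.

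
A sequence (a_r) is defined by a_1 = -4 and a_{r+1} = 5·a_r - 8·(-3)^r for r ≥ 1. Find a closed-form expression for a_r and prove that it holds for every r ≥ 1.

a_r = (-3)^r - 5^(r - 1)

Computing the first terms: a_1 = -4, a_2 = 4, a_3 = -52. This suggests a_r = (-3)^r - 5^(r - 1).
When r = 1: the formula gives -4 = -4 = a_1.
Inductive step: suppose the statement holds for some p ≥ 1, so a_p = (-3)^p - 5^(p - 1).
Then a_{p+1} = 5·a_p - 8·(-3)^p = 5·((-3)^p - 5^(p - 1)) - 8·(-3)^p = (-3)^(p + 1) - 5^p = (-3)^(p+1) - 5^((p+1) - 1),
which is the claimed formula at r = p+1.
This completes the induction.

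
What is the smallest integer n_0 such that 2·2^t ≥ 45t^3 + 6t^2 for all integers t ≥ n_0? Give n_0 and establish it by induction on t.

At t = 16: 131072 < 185856, so the inequality fails and n_0 ≥ 17. We prove 2·2^t ≥ 45t^3 + 6t^2 for all t ≥ 17.
When t = 17: 2·2^t = 262144 and 45t^3 + 6t^2 = 222819, so 262144 ≥ 222819.
Suppose the result is true for t = k, so 2·2^k ≥ 45k^3 + 6k^2.
Then 2·2^(k + 1) = 2·(2·2^k) ≥ 2·(45k^3 + 6k^2).
Also, for k ≥ 17 we have 2·(45k^3 + 6k^2) ≥ 45(k+1)^3 + 6(k+1)^2, since 2·(45k^3 + 6k^2) − (45(k+1)^3 + 6(k+1)^2) = 45k^3 - 129k^2 - 147k - 51, which is nonnegative for all k ≥ 17.
Combining, 2·2^(k + 1) ≥ 45(k+1)^3 + 6(k+1)^2.
By induction, the statement is established for all t ≥ 17.
Hence the smallest such n_0 is 17.

n_0 = 17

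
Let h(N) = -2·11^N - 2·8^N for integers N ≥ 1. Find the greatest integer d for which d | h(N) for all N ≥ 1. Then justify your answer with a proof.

d = 2

Computing the first values: h(1) = -38 and h(2) = -370; gcd(-38, -370) = 2, so d ≤ 2.
We prove 2 | -2·11^N - 2·8^N for all N ≥ 1 by induction on N.
When N = 1: h(1) = -38 = 2·(-19), so 2 | h(1).
Inductive step: assume the claim holds for N = i, i.e. 2 | h(i). Then
h(i+1) − 11·h(i) = (-2·11^(i+1) - 2·8^(i+1)) − 11·(-2·11^i - 2·8^i) = (-2)·8^i·(8 − 11) = (6)·8^i. Since 2 | h(i) by the inductive hypothesis, 2 | 11·h(i); and 2 | 6 since 6 = 2·3. Therefore 2 | h(i+1).
By the principle of mathematical induction, the result holds for all N ≥ 1.
Therefore the largest such d is 2.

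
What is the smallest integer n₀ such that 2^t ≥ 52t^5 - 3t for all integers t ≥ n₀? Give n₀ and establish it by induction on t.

n₀ = 31

At t = 30: 1073741824 < 1263599910, so the inequality fails and n₀ ≥ 31. We prove 2^t ≥ 52t^5 - 3t for all t ≥ 31.
Base step (t = 31): 2^t = 2147483648 and 52t^5 - 3t = 1488715759, so 2147483648 ≥ 1488715759.
Suppose the result is true for t = i, so 2^i ≥ 52i^5 - 3i.
Then 2^(i + 1) = 2·(2^i) ≥ 2·(52i^5 - 3i).
Also, for i ≥ 31 we have 2·(52i^5 - 3i) ≥ 52(i+1)^5 - 3(i+1), since 2·(52i^5 - 3i) − (52(i+1)^5 - 3(i+1)) = 52i^5 - 260i^4 - 520i^3 - 520i^2 - 263i - 49, which is nonnegative for all i ≥ 31.
Combining, 2^(i + 1) ≥ 52(i+1)^5 - 3(i+1).
Hence, by induction on t, the claim holds for every t ≥ 31.
Hence the smallest such n₀ is 31.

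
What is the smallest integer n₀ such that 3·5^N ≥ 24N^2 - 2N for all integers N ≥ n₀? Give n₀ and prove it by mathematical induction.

n₀ = 3

At N = 2: 75 < 92, so the inequality fails and n₀ ≥ 3. We prove 3·5^N ≥ 24N^2 - 2N for all N ≥ 3.
When N = 3: 3·5^N = 375 and 24N^2 - 2N = 210, so 375 ≥ 210.
Suppose the result is true for N = r, so 3·5^r ≥ 24r^2 - 2r.
Then 3·5^(r + 1) = 5·(3·5^r) ≥ 5·(24r^2 - 2r).
Also, for r ≥ 3 we have 5·(24r^2 - 2r) ≥ 24(r+1)^2 - 2(r+1), since 5·(24r^2 - 2r) − (24(r+1)^2 - 2(r+1)) = 96r^2 - 56r - 22, which is nonnegative for all r ≥ 3.
Combining, 3·5^(r + 1) ≥ 24(r+1)^2 - 2(r+1).
Hence, by induction on N, the claim holds for every N ≥ 3.
Hence the smallest such n₀ is 3.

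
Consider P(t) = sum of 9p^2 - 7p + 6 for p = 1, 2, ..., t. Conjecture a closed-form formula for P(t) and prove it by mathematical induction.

We claim P(t) = t(3t^2 + t + 4) for all t ≥ 1.
Base case (t = 1): P(1) = 8, and the closed form gives 8. They agree.
For the inductive step, assume it holds for an arbitrary p ≥ 1, so P(p) = p(3p^2 + p + 4).
Then P(p+1) = P(p) + (9p^2 + 11p + 8) = (p(3p^2 + p + 4)) + (9p^2 + 11p + 8).
Simplifying, P(p+1) = (p + 1)(3p^2 + 7p + 8) = (p+1)(3(p+1)^2 + (p+1) + 4),
which is the closed form with t = p+1.
By induction, the statement is established for all t ≥ 1.

P(t) = t(3t^2 + t + 4)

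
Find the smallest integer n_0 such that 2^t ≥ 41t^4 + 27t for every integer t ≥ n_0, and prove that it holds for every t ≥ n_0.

At t = 23: 8388608 < 11474102, so the inequality fails and n_0 ≥ 24. We prove 2^t ≥ 41t^4 + 27t for all t ≥ 24.
Base step (t = 24): 2^t = 16777216 and 41t^4 + 27t = 13603464, so 16777216 ≥ 13603464.
Inductive step: suppose the statement holds for some r ≥ 24, so 2^r ≥ 41r^4 + 27r.
Then 2^(r + 1) = 2·(2^r) ≥ 2·(41r^4 + 27r).
Also, for r ≥ 24 we have 2·(41r^4 + 27r) ≥ 41(r+1)^4 + 27(r+1), since 2·(41r^4 + 27r) − (41(r+1)^4 + 27(r+1)) = 41r^4 - 164r^3 - 246r^2 - 137r - 68, which is nonnegative for all r ≥ 24.
Combining, 2^(r + 1) ≥ 41(r+1)^4 + 27(r+1).
By induction, the statement is established for all t ≥ 24.
Hence the smallest such n_0 is 24.

n_0 = 24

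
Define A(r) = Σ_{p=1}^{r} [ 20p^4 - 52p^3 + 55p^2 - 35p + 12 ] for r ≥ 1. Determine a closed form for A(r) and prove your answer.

We claim A(r) = r(r - 1)(4r^3 + r^2 - 3) for all r ≥ 1.
For the base case r = 1: A(1) = 0, and the closed form gives 0. They agree.
Inductive step: suppose the statement holds for some p ≥ 1, so A(p) = p(4p^4 - 3p^3 - p^2 - 3p + 3).
Then A(p+1) = A(p) + (p(20p^3 + 28p^2 + 19p - 1)) = (p(4p^4 - 3p^3 - p^2 - 3p + 3)) + (p(20p^3 + 28p^2 + 19p - 1)).
Simplifying, A(p+1) = p(p + 1)(4p^3 + 13p^2 + 14p + 2) = (p+1)((p+1) - 1)(4(p+1)^3 + (p+1)^2 - 3),
which is the closed form with r = p+1.
By the principle of mathematical induction, the result holds for all r ≥ 1.

A(r) = r(r - 1)(4r^3 + r^2 - 3)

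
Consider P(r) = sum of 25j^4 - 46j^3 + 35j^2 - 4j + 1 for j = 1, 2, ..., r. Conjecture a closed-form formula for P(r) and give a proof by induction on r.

P(r) = r(5r^4 + r^3 - 3r^2 + 4r + 4)

We claim P(r) = r(5r^4 + r^3 - 3r^2 + 4r + 4) for all r ≥ 1.
When r = 1: P(1) = 11, and the closed form gives 11. They agree.
For the inductive step, assume it holds for an arbitrary j ≥ 1, so P(j) = j(5j^4 + j^3 - 3j^2 + 4j + 4).
Then P(j+1) = P(j) + (25j^4 + 54j^3 + 47j^2 + 28j + 11) = (j(5j^4 + j^3 - 3j^2 + 4j + 4)) + (25j^4 + 54j^3 + 47j^2 + 28j + 11).
Simplifying, P(j+1) = (j + 1)(5j^4 + 21j^3 + 30j^2 + 21j + 11) = (j+1)(5(j+1)^4 + (j+1)^3 - 3(j+1)^2 + 4(j+1) + 4),
which is the closed form with r = j+1.
This completes the induction.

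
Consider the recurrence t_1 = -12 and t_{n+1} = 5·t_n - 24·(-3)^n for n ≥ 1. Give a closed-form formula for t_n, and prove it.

Computing the first terms: t_1 = -12, t_2 = 12, t_3 = -156. This suggests t_n = -(-3)^(n + 1) - 3·5^(n - 1).
Base step (n = 1): the formula gives -12 = -12 = t_1.
Inductive step: suppose the statement holds for some j ≥ 1, so t_j = -(-3)^(j + 1) - 3·5^(j - 1).
Then t_{j+1} = 5·t_j - 24·(-3)^j = 5·(-(-3)^(j + 1) - 3·5^(j - 1)) - 24·(-3)^j = -(-3)^(j + 2) - 3·5^j = -(-3)^((j+1) + 1) - 3·5^((j+1) - 1),
which is the claimed formula at n = j+1.
This completes the induction.

t_n = -(-3)^(n + 1) - 3·5^(n - 1)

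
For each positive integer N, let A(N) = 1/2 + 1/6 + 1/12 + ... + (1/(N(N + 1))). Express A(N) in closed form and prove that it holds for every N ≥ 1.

We claim A(N) = N/(N + 1) for all N ≥ 1.
Base step (N = 1): A(1) = 1/2, and the closed form gives 1/2. They agree.
Inductive step: suppose the statement holds for some m ≥ 1, so A(m) = m/(m + 1).
Then A(m+1) = A(m) + (1/((m + 1)(m + 2))) = (m/(m + 1)) + (1/((m + 1)(m + 2))).
Simplifying, A(m+1) = (m + 1)/(m + 2) = (m+1)/((m+1) + 1),
which is the closed form with N = m+1.
By the principle of mathematical induction, the result holds for all N ≥ 1.

A(N) = N/(N + 1)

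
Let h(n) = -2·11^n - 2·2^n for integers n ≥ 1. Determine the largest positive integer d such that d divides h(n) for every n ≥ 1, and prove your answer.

d = 2

Computing the first values: h(1) = -26 and h(2) = -250; gcd(-26, -250) = 2, so d ≤ 2.
We prove 2 | -2·11^n - 2·2^n for all n ≥ 1 by induction on n.
For the base case n = 1: h(1) = -26 = 2·(-13), so 2 | h(1).
Suppose the result is true for n = j, i.e. 2 | h(j). Then
h(j+1) − 11·h(j) = (-2·11^(j+1) - 2·2^(j+1)) − 11·(-2·11^j - 2·2^j) = (-2)·2^j·(2 − 11) = (18)·2^j. Since 2 | h(j) by the inductive hypothesis, 2 | 11·h(j); and 2 | 18 since 18 = 2·9. Therefore 2 | h(j+1).
This completes the induction.
Therefore the largest such d is 2.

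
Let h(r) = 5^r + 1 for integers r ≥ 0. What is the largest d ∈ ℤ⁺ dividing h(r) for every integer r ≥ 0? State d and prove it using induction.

d = 2

Computing the first values: h(0) = 2 and h(1) = 6; gcd(2, 6) = 2, so d ≤ 2.
We prove 2 | 5^r + 1 for all r ≥ 0 by induction on r.
Base step (r = 0): h(0) = 2 = 2·(1), so 2 | h(0).
Inductive step: assume the claim holds for r = k, i.e. 2 | h(k). Then
h(k+1) = 5^(k+1) + 1 = 5·(5^k + 1) - 4 = 5·h(k) - 4. The first term is divisible by 2 by the inductive hypothesis, and -4 is divisible by 2. Hence 2 | h(k+1).
This completes the induction.
Therefore the largest such d is 2.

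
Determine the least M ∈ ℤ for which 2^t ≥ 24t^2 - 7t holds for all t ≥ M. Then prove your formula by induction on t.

At t = 11: 2048 < 2827, so the inequality fails and M ≥ 12. We prove 2^t ≥ 24t^2 - 7t for all t ≥ 12.
Base step (t = 12): 2^t = 4096 and 24t^2 - 7t = 3372, so 4096 ≥ 3372.
Suppose the result is true for t = j, so 2^j ≥ 24j^2 - 7j.
Then 2^(j + 1) = 2·(2^j) ≥ 2·(24j^2 - 7j).
Also, for j ≥ 12 we have 2·(24j^2 - 7j) ≥ 24(j+1)^2 - 7(j+1), since 2·(24j^2 - 7j) − (24(j+1)^2 - 7(j+1)) = 24j^2 - 55j - 17, which is nonnegative for all j ≥ 12.
Combining, 2^(j + 1) ≥ 24(j+1)^2 - 7(j+1).
This completes the induction.
Hence the smallest such M is 12.

M = 12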